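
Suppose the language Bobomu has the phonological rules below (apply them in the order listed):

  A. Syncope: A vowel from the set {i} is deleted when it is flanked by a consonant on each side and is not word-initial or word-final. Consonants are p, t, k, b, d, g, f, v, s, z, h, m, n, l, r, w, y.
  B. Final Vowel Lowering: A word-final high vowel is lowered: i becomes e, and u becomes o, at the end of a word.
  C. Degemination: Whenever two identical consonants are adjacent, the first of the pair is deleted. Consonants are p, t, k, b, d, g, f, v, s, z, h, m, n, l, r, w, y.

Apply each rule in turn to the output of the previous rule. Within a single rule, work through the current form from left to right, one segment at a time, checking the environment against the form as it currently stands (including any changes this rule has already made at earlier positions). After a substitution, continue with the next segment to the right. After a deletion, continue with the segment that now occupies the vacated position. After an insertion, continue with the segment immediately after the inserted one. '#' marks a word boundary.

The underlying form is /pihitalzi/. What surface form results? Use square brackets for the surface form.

A Syncope: [pihitalzi] → [phtalzi]
B Final Vowel Lowering: [phtalzi] → [phtalze]
C Degemination: no change — [phtalze]

[phtalze]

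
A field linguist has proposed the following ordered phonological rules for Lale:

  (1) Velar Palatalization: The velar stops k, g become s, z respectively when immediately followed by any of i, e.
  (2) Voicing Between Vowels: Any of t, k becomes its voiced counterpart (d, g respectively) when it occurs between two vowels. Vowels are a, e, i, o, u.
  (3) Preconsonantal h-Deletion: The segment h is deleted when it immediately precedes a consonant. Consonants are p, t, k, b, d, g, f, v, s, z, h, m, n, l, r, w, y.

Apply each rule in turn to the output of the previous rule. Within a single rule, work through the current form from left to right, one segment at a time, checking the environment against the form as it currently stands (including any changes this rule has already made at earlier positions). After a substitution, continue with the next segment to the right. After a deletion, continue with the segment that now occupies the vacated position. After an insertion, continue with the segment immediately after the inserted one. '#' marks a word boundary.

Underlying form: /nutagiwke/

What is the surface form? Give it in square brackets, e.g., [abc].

(1) Velar Palatalization: [nutagiwke] → [nutaziwse]
(2) Voicing Between Vowels: [nutaziwse] → [nudaziwse]
(3) Preconsonantal h-Deletion: no change — [nudaziwse]

[nudaziwse]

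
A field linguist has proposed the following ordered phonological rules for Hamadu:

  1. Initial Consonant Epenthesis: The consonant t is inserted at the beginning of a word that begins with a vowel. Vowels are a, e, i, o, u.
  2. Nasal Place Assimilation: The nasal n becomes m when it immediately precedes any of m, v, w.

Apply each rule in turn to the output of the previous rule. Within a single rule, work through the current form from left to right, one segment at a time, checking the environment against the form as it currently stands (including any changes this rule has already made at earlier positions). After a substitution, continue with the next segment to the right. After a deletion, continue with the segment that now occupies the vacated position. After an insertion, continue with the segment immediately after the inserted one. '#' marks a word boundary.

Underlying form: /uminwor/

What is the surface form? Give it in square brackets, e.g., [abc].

1 Initial Consonant Epenthesis: [uminwor] → [tuminwor]
2 Nasal Place Assimilation: [tuminwor] → [tumimwor]

[tumimwor]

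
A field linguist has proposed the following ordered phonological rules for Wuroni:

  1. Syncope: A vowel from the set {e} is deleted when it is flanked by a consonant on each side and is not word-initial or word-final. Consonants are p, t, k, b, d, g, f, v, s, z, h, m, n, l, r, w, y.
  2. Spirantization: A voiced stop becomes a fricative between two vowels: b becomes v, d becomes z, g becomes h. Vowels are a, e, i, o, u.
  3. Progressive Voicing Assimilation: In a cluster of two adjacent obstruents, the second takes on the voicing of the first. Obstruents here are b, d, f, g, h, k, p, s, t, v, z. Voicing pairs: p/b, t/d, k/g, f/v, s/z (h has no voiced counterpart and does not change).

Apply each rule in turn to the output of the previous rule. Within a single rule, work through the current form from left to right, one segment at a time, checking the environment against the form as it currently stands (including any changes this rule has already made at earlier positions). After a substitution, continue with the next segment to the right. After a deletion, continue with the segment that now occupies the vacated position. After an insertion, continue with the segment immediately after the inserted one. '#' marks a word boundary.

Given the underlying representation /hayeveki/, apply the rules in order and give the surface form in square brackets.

1 Syncope: [hayeveki] → [hayvki]
2 Spirantization: no change — [hayvki]
3 Progressive Voicing Assimilation: [hayvki] → [hayvgi]

[hayvgi]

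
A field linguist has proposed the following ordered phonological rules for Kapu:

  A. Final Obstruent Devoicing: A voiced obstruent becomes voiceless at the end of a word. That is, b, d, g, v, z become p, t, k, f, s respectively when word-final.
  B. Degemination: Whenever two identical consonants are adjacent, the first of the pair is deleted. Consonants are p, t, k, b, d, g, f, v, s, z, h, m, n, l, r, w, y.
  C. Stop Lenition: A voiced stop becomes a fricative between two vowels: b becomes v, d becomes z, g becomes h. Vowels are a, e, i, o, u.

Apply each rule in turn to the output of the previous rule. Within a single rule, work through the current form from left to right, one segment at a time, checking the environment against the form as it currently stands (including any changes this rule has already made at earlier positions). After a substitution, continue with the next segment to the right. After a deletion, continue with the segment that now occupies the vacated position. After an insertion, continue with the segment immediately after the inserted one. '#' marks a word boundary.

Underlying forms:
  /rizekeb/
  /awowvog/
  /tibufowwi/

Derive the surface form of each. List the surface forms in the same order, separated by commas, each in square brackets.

/rizekeb/:
  A Final Obstruent Devoicing: [rizekeb] → [rizekep]
  B Degemination: no change — [rizekep]
  C Stop Lenition: no change — [rizekep]
/awowvog/:
  A Final Obstruent Devoicing: [awowvog] → [awowvok]
  B Degemination: no change — [awowvok]
  C Stop Lenition: no change — [awowvok]
/tibufowwi/:
  A Final Obstruent Devoicing: no change — [tibufowwi]
  B Degemination: [tibufowwi] → [tibufowi]
  C Stop Lenition: [tibufowi] → [tivufowi]

[rizekep], [awowvok], [tivufowi]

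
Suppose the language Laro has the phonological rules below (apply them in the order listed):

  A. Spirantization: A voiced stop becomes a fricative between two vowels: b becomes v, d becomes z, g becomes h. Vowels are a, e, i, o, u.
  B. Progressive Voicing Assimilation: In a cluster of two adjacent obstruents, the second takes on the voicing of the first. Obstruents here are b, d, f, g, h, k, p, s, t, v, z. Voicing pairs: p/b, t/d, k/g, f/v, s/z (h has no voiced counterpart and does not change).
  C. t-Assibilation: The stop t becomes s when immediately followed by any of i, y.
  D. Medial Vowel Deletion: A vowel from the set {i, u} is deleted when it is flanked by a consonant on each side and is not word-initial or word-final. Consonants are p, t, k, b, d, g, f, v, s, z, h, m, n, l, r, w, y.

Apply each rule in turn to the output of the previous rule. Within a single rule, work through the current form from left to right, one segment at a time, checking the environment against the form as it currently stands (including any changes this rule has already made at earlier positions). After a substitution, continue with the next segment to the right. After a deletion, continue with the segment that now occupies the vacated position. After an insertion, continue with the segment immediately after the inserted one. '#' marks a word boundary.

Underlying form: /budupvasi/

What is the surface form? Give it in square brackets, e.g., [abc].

[bzpfasi]

A Spirantization: [budupvasi] → [buzupvasi]
B Progressive Voicing Assimilation: [buzupvasi] → [buzupfasi]
C t-Assibilation: no change — [buzupfasi]
D Medial Vowel Deletion: [buzupfasi] → [bzpfasi]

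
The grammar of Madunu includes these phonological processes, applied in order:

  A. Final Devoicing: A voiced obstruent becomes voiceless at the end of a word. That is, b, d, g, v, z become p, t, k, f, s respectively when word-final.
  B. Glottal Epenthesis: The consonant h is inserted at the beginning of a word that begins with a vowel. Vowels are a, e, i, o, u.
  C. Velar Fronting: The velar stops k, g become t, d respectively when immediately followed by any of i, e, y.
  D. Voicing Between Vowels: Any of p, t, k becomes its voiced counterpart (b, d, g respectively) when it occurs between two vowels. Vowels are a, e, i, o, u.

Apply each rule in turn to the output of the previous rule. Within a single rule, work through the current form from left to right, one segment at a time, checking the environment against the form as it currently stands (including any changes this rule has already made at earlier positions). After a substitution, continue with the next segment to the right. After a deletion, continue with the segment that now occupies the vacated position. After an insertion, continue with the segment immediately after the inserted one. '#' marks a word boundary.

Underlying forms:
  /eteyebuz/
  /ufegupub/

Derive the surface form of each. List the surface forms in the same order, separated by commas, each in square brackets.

[hedeyebus], [hufegubup]

/eteyebuz/:
  A Final Devoicing: [eteyebuz] → [eteyebus]
  B Glottal Epenthesis: [eteyebus] → [heteyebus]
  C Velar Fronting: no change — [heteyebus]
  D Voicing Between Vowels: [heteyebus] → [hedeyebus]
/ufegupub/:
  A Final Devoicing: [ufegupub] → [ufegupup]
  B Glottal Epenthesis: [ufegupup] → [hufegupup]
  C Velar Fronting: no change — [hufegupup]
  D Voicing Between Vowels: [hufegupup] → [hufegubup]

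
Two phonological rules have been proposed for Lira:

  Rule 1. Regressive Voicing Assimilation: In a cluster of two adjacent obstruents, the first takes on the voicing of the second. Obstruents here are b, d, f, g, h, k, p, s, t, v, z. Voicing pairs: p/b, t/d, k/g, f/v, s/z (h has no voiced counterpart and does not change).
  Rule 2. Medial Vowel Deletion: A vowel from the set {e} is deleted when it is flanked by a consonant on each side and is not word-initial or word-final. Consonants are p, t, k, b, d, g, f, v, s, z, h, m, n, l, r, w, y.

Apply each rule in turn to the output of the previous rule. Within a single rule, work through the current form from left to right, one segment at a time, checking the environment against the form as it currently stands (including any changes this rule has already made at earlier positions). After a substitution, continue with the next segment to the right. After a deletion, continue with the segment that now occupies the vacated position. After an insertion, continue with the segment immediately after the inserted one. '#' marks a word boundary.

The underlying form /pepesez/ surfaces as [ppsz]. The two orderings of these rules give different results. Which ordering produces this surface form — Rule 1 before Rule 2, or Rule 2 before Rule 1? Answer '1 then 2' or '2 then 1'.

Order 1 then 2:
  1 Regressive Voicing Assimilation: no change — [pepesez]
  2 Medial Vowel Deletion: [pepesez] → [ppsz]
  result: [ppsz]
Order 2 then 1:
  2 Medial Vowel Deletion: [pepesez] → [ppsz]
  1 Regressive Voicing Assimilation: [ppsz] → [ppzz]
  result: [ppzz]

1 then 2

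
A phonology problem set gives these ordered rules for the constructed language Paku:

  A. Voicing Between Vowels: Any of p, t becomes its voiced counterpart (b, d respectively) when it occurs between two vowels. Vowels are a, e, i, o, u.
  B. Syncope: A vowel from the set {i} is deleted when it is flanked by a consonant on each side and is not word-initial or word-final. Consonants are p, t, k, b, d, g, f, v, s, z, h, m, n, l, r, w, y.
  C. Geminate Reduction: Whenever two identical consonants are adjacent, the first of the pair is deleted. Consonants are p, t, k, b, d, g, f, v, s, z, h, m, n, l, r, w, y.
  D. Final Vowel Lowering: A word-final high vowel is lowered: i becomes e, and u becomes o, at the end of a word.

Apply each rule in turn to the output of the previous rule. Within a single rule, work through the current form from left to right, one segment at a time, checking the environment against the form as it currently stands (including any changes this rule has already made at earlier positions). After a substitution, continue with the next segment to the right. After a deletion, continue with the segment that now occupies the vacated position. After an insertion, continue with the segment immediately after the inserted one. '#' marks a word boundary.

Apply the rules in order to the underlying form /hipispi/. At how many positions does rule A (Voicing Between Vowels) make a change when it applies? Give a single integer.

1

A Voicing Between Vowels: [hipispi] → [hibispi]
B Syncope: [hibispi] → [hbspi]
C Geminate Reduction: no change — [hbspi]
D Final Vowel Lowering: [hbspi] → [hbspe]
Rule A changed 1 position(s).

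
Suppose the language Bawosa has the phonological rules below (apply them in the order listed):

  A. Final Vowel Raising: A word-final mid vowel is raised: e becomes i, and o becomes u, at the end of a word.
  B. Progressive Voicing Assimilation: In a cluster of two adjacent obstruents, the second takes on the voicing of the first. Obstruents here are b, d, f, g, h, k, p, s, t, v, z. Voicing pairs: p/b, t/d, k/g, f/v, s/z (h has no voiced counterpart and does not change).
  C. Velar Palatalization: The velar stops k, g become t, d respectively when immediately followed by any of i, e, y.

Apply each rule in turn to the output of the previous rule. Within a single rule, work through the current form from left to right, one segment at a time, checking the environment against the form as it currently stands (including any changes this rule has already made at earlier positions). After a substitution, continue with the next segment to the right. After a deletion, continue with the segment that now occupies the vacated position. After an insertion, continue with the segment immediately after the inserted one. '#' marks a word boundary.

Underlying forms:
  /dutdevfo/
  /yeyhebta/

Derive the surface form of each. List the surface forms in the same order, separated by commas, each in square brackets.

[duttevvu], [yeyhebda]

/dutdevfo/:
  A Final Vowel Raising: [dutdevfo] → [dutdevfu]
  B Progressive Voicing Assimilation: [dutdevfu] → [duttevvu]
  C Velar Palatalization: no change — [duttevvu]
/yeyhebta/:
  A Final Vowel Raising: no change — [yeyhebta]
  B Progressive Voicing Assimilation: [yeyhebta] → [yeyhebda]
  C Velar Palatalization: no change — [yeyhebda]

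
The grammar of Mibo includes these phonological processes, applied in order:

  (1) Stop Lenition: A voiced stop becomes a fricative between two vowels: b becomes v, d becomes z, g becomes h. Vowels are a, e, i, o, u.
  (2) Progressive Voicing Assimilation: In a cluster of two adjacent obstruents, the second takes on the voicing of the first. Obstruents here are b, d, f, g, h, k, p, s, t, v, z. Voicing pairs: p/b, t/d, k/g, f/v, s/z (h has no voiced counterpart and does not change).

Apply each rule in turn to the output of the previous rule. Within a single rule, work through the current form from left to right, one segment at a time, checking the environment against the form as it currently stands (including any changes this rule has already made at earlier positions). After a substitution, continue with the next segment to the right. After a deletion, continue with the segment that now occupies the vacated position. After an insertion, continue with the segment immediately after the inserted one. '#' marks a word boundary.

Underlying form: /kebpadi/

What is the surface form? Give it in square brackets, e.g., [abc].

[kebbazi]

(1) Stop Lenition: [kebpadi] → [kebpazi]
(2) Progressive Voicing Assimilation: [kebpazi] → [kebbazi]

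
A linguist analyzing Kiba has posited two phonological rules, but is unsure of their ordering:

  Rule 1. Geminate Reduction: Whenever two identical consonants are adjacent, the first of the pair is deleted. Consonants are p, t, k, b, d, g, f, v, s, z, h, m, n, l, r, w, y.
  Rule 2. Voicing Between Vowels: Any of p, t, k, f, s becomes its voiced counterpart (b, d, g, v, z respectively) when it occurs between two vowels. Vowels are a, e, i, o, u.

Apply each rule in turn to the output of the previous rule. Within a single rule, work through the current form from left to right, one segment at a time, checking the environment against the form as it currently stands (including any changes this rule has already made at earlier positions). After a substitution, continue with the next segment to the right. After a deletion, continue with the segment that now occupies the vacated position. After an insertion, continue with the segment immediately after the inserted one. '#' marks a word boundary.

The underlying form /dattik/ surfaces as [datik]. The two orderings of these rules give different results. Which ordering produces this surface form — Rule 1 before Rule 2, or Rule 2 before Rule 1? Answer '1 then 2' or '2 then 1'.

Order 1 then 2:
  1 Geminate Reduction: [dattik] → [datik]
  2 Voicing Between Vowels: [datik] → [dadik]
  result: [dadik]
Order 2 then 1:
  2 Voicing Between Vowels: no change — [dattik]
  1 Geminate Reduction: [dattik] → [datik]
  result: [datik]

2 then 1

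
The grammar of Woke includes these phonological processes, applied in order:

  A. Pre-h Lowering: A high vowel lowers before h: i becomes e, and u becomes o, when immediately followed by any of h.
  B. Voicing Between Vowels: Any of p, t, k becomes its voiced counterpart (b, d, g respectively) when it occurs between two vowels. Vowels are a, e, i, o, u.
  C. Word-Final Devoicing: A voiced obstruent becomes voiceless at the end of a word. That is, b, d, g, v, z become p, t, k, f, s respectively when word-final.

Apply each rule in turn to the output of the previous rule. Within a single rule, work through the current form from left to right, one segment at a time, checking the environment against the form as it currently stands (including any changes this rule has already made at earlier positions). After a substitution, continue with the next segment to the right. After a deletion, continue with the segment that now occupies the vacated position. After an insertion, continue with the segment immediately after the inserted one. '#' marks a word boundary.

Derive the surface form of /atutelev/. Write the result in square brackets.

A Pre-h Lowering: no change — [atutelev]
B Voicing Between Vowels: [atutelev] → [adudelev]
C Word-Final Devoicing: [adudelev] → [adudelef]

[adudelef]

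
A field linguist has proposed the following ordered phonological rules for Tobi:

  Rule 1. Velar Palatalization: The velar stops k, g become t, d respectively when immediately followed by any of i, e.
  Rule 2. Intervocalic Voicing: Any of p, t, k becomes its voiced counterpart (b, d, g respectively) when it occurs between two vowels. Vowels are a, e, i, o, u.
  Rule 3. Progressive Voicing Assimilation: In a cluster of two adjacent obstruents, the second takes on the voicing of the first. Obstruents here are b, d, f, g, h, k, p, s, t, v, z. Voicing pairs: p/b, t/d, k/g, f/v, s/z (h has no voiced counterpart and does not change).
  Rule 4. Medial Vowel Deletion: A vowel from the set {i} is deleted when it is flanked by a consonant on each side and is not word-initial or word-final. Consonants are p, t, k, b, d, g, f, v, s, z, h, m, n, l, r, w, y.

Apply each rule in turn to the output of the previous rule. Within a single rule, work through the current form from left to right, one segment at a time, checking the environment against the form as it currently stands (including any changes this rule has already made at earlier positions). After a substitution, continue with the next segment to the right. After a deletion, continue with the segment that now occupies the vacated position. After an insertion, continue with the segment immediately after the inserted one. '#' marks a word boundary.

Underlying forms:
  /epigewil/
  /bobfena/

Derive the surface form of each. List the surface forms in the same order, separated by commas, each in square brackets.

[ebdewl], [bobvena]

/epigewil/:
  Rule 1 Velar Palatalization: [epigewil] → [epidewil]
  Rule 2 Intervocalic Voicing: [epidewil] → [ebidewil]
  Rule 3 Progressive Voicing Assimilation: no change — [ebidewil]
  Rule 4 Medial Vowel Deletion: [ebidewil] → [ebdewl]
/bobfena/:
  Rule 1 Velar Palatalization: no change — [bobfena]
  Rule 2 Intervocalic Voicing: no change — [bobfena]
  Rule 3 Progressive Voicing Assimilation: [bobfena] → [bobvena]
  Rule 4 Medial Vowel Deletion: no change — [bobvena]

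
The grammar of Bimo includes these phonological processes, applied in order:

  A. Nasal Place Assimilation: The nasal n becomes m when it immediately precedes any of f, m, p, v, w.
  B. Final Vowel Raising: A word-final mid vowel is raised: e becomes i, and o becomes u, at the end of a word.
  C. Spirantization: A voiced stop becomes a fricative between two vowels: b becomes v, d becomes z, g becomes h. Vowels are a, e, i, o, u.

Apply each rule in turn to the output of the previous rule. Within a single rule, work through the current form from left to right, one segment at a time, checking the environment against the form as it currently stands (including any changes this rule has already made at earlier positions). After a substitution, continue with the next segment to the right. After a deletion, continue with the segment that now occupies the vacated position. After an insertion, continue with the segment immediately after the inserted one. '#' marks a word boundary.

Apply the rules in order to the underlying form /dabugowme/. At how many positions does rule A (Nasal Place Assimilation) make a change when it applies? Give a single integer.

0

A Nasal Place Assimilation: no change — [dabugowme]
B Final Vowel Raising: [dabugowme] → [dabugowmi]
C Spirantization: [dabugowmi] → [davuhowmi]
Rule A changed 0 position(s).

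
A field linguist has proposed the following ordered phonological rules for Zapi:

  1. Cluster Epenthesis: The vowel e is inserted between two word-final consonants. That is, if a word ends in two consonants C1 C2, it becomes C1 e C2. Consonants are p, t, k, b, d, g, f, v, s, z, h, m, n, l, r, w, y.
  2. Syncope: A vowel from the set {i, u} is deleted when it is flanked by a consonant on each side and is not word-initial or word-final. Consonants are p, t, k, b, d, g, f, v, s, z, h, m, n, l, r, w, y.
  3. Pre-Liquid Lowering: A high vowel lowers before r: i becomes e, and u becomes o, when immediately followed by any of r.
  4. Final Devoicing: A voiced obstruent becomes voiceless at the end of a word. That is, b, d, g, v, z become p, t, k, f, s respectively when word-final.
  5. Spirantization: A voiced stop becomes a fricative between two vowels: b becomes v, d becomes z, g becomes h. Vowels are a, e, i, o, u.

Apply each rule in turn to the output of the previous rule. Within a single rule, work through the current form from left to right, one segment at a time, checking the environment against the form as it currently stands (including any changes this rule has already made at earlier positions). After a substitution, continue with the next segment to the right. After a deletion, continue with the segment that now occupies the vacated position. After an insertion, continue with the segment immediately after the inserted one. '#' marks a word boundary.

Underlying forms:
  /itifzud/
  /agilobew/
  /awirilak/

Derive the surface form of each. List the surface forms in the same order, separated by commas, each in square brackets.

[itfzt], [aglovew], [awrlak]

/itifzud/:
  1 Cluster Epenthesis: no change — [itifzud]
  2 Syncope: [itifzud] → [itfzd]
  3 Pre-Liquid Lowering: no change — [itfzd]
  4 Final Devoicing: [itfzd] → [itfzt]
  5 Spirantization: no change — [itfzt]
/agilobew/:
  1 Cluster Epenthesis: no change — [agilobew]
  2 Syncope: [agilobew] → [aglobew]
  3 Pre-Liquid Lowering: no change — [aglobew]
  4 Final Devoicing: no change — [aglobew]
  5 Spirantization: [aglobew] → [aglovew]
/awirilak/:
  1 Cluster Epenthesis: no change — [awirilak]
  2 Syncope: [awirilak] → [awrlak]
  3 Pre-Liquid Lowering: no change — [awrlak]
  4 Final Devoicing: no change — [awrlak]
  5 Spirantization: no change — [awrlak]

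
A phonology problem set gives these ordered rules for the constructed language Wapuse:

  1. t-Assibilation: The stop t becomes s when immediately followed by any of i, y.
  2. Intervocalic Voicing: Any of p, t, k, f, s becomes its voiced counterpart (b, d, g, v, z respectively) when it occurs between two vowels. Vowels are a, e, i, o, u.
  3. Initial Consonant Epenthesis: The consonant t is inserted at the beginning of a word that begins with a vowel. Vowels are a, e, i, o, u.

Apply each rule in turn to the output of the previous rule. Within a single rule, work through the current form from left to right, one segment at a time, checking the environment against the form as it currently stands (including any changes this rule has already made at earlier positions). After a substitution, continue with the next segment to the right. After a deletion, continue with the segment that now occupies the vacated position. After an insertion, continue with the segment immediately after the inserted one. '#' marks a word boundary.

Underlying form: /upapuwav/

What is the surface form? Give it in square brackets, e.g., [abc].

[tubabuwav]

1 t-Assibilation: no change — [upapuwav]
2 Intervocalic Voicing: [upapuwav] → [ubabuwav]
3 Initial Consonant Epenthesis: [ubabuwav] → [tubabuwav]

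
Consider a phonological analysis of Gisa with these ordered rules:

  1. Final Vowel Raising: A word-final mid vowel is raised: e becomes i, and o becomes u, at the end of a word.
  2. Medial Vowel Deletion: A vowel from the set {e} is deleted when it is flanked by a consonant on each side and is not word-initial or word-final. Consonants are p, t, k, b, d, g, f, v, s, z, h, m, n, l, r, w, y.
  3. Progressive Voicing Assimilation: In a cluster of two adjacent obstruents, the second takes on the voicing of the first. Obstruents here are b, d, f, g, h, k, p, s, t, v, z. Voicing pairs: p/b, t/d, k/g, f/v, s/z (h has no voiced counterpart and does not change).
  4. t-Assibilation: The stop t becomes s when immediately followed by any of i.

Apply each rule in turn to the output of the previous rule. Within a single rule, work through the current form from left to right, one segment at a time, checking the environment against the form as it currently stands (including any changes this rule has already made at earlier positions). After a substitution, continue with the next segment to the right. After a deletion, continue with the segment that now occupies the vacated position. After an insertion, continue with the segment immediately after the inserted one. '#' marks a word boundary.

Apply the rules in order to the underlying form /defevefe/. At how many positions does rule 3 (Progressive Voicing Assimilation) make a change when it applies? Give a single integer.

2

1 Final Vowel Raising: [defevefe] → [defevefi]
2 Medial Vowel Deletion: [defevefi] → [dfvfi]
3 Progressive Voicing Assimilation: [dfvfi] → [dvvvi]
4 t-Assibilation: no change — [dvvvi]
Rule 3 changed 2 position(s).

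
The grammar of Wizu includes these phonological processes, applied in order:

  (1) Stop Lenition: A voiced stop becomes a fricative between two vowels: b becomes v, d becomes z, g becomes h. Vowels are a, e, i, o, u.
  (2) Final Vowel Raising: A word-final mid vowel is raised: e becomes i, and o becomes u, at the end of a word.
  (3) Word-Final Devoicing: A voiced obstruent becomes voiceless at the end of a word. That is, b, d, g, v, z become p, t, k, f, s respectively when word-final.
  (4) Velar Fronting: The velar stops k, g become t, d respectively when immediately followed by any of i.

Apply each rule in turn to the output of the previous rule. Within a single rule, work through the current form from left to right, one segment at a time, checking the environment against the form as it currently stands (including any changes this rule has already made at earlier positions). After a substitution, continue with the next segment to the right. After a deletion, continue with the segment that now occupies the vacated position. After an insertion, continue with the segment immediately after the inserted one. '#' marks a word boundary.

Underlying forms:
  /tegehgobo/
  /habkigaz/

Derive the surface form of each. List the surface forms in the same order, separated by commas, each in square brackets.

/tegehgobo/:
  (1) Stop Lenition: [tegehgobo] → [tehehgovo]
  (2) Final Vowel Raising: [tehehgovo] → [tehehgovu]
  (3) Word-Final Devoicing: no change — [tehehgovu]
  (4) Velar Fronting: no change — [tehehgovu]
/habkigaz/:
  (1) Stop Lenition: [habkigaz] → [habkihaz]
  (2) Final Vowel Raising: no change — [habkihaz]
  (3) Word-Final Devoicing: [habkihaz] → [habkihas]
  (4) Velar Fronting: [habkihas] → [habtihas]

[tehehgovu], [habtihas]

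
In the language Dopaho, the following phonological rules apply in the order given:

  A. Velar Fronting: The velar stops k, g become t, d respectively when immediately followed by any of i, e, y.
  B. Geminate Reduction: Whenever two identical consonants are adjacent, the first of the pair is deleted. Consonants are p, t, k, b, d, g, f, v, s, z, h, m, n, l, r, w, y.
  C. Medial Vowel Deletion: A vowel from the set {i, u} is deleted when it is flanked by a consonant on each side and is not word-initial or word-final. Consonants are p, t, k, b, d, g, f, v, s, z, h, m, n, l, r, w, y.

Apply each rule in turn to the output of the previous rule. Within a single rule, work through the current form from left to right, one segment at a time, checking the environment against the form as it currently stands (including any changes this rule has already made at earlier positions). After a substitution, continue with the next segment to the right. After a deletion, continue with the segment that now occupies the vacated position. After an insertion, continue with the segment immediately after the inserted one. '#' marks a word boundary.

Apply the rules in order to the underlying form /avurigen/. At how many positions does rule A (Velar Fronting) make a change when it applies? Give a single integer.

1

A Velar Fronting: [avurigen] → [avuriden]
B Geminate Reduction: no change — [avuriden]
C Medial Vowel Deletion: [avuriden] → [avrden]
Rule A changed 1 position(s).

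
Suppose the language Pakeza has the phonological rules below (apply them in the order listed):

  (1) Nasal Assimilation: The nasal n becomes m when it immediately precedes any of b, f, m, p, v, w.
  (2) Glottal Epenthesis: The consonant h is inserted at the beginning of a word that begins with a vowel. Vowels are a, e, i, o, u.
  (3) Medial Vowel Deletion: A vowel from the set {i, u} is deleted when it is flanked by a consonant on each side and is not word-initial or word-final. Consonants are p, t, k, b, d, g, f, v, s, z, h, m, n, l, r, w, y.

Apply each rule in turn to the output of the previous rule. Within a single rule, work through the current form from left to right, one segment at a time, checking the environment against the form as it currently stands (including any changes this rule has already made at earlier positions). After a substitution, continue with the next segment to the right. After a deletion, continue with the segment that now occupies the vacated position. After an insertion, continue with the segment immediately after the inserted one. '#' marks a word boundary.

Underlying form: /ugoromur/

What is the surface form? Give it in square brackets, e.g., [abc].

[hgoromr]

(1) Nasal Assimilation: no change — [ugoromur]
(2) Glottal Epenthesis: [ugoromur] → [hugoromur]
(3) Medial Vowel Deletion: [hugoromur] → [hgoromr]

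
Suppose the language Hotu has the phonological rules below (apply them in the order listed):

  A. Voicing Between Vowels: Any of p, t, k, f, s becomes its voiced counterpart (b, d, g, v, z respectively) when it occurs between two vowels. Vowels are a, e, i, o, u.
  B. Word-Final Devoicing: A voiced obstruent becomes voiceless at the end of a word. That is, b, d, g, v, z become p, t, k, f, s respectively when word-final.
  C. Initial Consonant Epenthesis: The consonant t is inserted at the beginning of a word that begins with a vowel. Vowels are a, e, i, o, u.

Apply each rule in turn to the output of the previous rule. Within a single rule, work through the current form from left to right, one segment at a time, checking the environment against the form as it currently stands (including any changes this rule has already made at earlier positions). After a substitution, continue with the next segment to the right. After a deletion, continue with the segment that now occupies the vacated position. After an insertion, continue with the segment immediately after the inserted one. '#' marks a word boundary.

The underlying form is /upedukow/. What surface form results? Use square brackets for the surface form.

[tubedugow]

A Voicing Between Vowels: [upedukow] → [ubedugow]
B Word-Final Devoicing: no change — [ubedugow]
C Initial Consonant Epenthesis: [ubedugow] → [tubedugow]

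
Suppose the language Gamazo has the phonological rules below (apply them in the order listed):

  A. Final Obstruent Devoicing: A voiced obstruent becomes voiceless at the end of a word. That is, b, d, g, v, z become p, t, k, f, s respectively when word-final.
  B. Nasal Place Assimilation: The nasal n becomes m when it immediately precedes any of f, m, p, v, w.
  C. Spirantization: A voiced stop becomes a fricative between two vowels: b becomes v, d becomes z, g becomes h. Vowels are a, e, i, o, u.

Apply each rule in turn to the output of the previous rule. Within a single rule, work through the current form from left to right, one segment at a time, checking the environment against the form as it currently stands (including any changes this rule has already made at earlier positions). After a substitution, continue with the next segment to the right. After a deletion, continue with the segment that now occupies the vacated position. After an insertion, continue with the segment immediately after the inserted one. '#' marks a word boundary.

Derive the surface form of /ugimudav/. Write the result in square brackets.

A Final Obstruent Devoicing: [ugimudav] → [ugimudaf]
B Nasal Place Assimilation: no change — [ugimudaf]
C Spirantization: [ugimudaf] → [uhimuzaf]

[uhimuzaf]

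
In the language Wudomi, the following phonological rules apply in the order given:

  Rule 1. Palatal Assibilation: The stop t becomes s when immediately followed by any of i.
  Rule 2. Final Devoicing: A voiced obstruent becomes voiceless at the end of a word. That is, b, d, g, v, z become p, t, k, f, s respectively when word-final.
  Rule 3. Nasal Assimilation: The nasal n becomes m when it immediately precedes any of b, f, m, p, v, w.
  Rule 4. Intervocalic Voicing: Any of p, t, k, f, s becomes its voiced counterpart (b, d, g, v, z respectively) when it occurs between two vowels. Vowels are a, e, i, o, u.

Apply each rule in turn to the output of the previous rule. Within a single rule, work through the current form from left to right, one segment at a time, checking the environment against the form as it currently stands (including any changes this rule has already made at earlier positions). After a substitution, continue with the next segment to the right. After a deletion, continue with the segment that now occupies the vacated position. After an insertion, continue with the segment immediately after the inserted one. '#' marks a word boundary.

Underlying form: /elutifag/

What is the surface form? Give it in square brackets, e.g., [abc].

Rule 1 Palatal Assibilation: [elutifag] → [elusifag]
Rule 2 Final Devoicing: [elusifag] → [elusifak]
Rule 3 Nasal Assimilation: no change — [elusifak]
Rule 4 Intervocalic Voicing: [elusifak] → [eluzivak]

[eluzivak]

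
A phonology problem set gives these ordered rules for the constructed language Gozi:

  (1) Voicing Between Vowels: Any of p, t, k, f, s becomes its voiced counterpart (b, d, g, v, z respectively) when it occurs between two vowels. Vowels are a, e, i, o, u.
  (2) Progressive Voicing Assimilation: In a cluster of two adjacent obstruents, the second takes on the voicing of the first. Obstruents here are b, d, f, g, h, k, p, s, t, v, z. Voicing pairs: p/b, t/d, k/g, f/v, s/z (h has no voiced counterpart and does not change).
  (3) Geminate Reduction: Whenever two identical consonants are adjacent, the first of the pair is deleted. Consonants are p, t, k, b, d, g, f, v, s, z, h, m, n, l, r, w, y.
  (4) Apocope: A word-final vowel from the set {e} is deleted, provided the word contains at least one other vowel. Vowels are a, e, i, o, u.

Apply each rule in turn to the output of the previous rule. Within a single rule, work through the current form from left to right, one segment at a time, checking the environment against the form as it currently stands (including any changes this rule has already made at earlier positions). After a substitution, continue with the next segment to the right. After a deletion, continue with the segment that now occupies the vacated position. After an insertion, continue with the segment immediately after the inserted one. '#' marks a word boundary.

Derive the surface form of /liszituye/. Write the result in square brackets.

[lisiduy]

(1) Voicing Between Vowels: [liszituye] → [lisziduye]
(2) Progressive Voicing Assimilation: [lisziduye] → [lissiduye]
(3) Geminate Reduction: [lissiduye] → [lisiduye]
(4) Apocope: [lisiduye] → [lisiduy]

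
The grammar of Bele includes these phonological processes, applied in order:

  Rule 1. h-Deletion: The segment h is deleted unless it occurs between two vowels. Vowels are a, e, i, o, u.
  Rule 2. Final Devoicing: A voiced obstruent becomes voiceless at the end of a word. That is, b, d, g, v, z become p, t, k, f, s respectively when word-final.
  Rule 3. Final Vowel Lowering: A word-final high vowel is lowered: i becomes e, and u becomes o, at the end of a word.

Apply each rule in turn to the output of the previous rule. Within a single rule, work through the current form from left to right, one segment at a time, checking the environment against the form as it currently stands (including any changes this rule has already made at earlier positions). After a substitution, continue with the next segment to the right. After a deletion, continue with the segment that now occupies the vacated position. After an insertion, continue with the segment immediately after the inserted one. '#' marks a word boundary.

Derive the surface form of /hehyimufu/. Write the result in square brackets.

[eyimufo]

Rule 1 h-Deletion: [hehyimufu] → [eyimufu]
Rule 2 Final Devoicing: no change — [eyimufu]
Rule 3 Final Vowel Lowering: [eyimufu] → [eyimufo]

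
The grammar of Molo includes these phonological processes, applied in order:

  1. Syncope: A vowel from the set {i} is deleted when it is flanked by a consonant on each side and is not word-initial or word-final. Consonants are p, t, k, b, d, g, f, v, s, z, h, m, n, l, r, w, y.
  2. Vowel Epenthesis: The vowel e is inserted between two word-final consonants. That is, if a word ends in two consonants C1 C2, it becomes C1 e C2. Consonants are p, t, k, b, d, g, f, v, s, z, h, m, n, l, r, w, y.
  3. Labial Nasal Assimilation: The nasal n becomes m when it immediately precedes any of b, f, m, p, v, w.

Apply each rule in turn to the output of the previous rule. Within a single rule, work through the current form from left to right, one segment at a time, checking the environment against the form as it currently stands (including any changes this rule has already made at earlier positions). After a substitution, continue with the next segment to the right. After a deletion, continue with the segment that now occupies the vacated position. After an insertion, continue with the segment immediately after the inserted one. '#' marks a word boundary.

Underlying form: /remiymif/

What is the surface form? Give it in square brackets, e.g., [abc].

[remymef]

1 Syncope: [remiymif] → [remymf]
2 Vowel Epenthesis: [remymf] → [remymef]
3 Labial Nasal Assimilation: no change — [remymef]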